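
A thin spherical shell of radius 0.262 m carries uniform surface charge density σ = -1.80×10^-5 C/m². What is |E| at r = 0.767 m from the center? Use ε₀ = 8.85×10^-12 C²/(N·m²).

|E| ≈ 2.37e5 N/C

Symmetry ⇒ E = E(r) r̂. Gaussian sphere of radius r = 0.767 m (r > 0.262 m).
The entire shell is enclosed: Q_enc = σ·4πR² = (-1.80e-5)·4π·(0.262)² = -1.553e-5 C.
Applying ∮E·dA = Q_enc/ε₀ with Φ = E(4πr²):
E = |Q_enc|/(4πε₀r²) = (1.553×10^-5)/(4π·8.85×10^-12·(0.767)²) = 2.37×10^5 N/C.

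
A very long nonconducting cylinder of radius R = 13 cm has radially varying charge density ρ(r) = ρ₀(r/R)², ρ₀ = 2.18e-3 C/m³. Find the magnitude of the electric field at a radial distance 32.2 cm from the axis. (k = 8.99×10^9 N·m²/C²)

|E| ≈ 3.23×10^6 N/C

Choose a coaxial cylinder of radius r = 32.2 cm (arbitrary length L) as the Gaussian surface (r > R, full charge per length enclosed).
λ_enc = 2π ∫₀^R ρ₀(r'/R)^2 r' dr' = 2πρ₀R²/4 = 5.787×10^-5 C/m.
Gauss's law: E·2πrL = λ_enc L/ε₀.
E = 2k|λ_enc|/r = 2(8.99×10^9)(5.787×10^-5)/(0.322) = 3.23×10^6 N/C.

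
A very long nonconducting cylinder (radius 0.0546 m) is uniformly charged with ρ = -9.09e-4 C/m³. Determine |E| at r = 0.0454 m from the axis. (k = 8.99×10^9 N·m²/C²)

2.33×10^6 N/C

Coaxial Gaussian cylinder, radius r = 0.0454 m, length L (r < R).
Charge inside radius r per length L is ρ·πr²·L, so λ_enc = ρπr² = -5.886e-6 C/m.
Gauss's law: E·2πrL = λ_enc L/ε₀.
E = 2k|λ_enc|/r = 2(8.99×10^9)(5.886×10^-6)/(0.0454) = 2.33×10^6 N/C.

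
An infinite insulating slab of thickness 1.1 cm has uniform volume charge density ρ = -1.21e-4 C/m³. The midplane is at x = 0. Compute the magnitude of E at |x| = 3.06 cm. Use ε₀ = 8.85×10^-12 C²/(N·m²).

The point |x| = 3.06 cm lies outside the slab (half-thickness 0.0055 m). A symmetric pillbox spanning the full slab encloses Q_enc = ρ·d·A.
Flux = 2EA ⇒ E = |ρ|d/(2ε₀), independent of distance outside.
E = (1.21×10^-4)(0.011)/(2·8.85×10^-12) = 7.52×10^4 N/C.

E = 7.52×10^4 V/m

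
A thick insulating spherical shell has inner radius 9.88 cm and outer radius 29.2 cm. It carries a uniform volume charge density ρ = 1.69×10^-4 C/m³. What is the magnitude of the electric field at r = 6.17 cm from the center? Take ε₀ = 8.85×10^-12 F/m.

E = 0 (no enclosed charge)

Take a concentric spherical Gaussian surface of radius r = 6.17 cm (r < 9.88 cm, inside the empty cavity).
Q_enc = 0 (all charge lies at larger r); Gauss's law gives E = 0.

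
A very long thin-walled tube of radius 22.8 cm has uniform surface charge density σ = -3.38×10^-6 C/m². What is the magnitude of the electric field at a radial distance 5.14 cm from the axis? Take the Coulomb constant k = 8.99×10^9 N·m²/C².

Choose a coaxial cylinder of radius r = 5.14 cm (arbitrary length L) as the Gaussian surface (r < 22.8 cm, inside the shell).
All the surface charge lies outside this cylinder: Q_enc = 0, hence E = 0.

|E| = 0 N/C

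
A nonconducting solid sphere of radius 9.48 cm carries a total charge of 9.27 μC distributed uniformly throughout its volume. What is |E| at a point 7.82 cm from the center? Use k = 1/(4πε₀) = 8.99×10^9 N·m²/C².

Symmetry ⇒ E = E(r) r̂. Gaussian sphere of radius r = 7.82 cm (r < R).
For a uniform sphere the enclosed fraction is (r/R)³, so Q_enc = (9.27 μC)(0.0782/0.0948)³ = 5.203e-6 C.
By Gauss's law, ∮E·dA = E·4πr² = Q_enc/ε₀.
E = k|Q_enc|/r² = (8.99×10^9)(5.203×10^-6)/(0.0782)² = 7.65e6 N/C.

7.65×10^6 N/C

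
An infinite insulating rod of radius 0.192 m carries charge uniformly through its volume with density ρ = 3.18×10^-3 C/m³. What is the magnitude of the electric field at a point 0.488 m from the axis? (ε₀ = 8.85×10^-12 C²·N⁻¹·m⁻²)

Coaxial Gaussian cylinder, radius r = 0.488 m, length L (r > 0.192 m, full cross-section enclosed).
λ_enc = ρ·πR² = (3.18×10^-3)π(0.192)² = 3.683e-4 C/m.
Applying ∮E·dA = Q_enc/ε₀ with the end caps contributing no flux:
E = |λ_enc|/(2πε₀r) = (3.683e-4)/(2π·8.85×10^-12·0.488) = 1.36×10^7 N/C.

E ≈ 1.36×10^7 N/C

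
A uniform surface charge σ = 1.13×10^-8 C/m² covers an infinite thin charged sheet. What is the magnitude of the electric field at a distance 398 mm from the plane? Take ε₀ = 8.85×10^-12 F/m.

Choose a cylindrical pillbox piercing the sheet, end faces (area A) parallel to it.
Only the two end caps contribute flux: Φ = 2EA. With Q_enc = σA, Gauss's law gives E = |σ|/(2ε₀).
E = |σ|/(2ε₀) = (1.13×10^-8)/(2·8.85×10^-12) = 638 N/C.

|E| = 638 N/C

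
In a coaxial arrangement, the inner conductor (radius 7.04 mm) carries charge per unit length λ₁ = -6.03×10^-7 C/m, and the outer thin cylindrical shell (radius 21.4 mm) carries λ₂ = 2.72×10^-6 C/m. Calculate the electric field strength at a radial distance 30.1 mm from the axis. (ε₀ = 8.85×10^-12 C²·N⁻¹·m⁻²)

Take a coaxial cylindrical Gaussian surface of radius r = 30.1 mm and length L (r > 21.4 mm, enclosing both).
λ_enc = λ₁ + λ₂ = (-6.03×10^-7) + (2.72×10^-6) = 2.117×10^-6 C/m.
Gauss's law: E·2πrL = λ_enc L/ε₀.
E = |λ_enc|/(2πε₀r) = (2.117e-6)/(2π·8.85×10^-12·0.0301) = 1.26×10^6 N/C.

1.26×10^6 V/m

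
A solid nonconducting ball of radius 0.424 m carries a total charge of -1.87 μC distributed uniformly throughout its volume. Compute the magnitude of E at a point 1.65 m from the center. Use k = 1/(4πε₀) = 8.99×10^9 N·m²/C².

By spherical symmetry E is radial; choose a Gaussian sphere of radius r = 1.65 m (r > R, so the entire charge is enclosed).
Q_enc = -1.87 μC = -1.87e-6 C.
Gauss's law: E·4πr² = Q_enc/ε₀.
E = k|Q_enc|/r² = (8.99×10^9)(1.87×10^-6)/(1.65)² = 6.17×10^3 N/C.

6.17×10^3 V/m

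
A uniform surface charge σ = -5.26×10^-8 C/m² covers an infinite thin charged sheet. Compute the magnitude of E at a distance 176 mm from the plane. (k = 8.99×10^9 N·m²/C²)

The symmetry is planar: E is normal to the sheet and the same magnitude on both sides. Take a pillbox straddling the sheet with end-cap area A.
Flux Φ = 2EA and Q_enc = σA, so 2EA = σA/ε₀ ⇒ E = |σ|/(2ε₀), independent of distance.
E = 2πk|σ| = 2π(8.99×10^9)(5.26×10^-8) = 2.97×10^3 N/C.

2.97×10^3 N/C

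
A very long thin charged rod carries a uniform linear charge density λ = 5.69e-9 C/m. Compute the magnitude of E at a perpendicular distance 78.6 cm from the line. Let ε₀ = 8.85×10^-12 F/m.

E ≈ 130 N/C

Take a coaxial cylindrical Gaussian surface of radius r = 78.6 cm and length L.
Q_enc = λL, so λ_enc = 5.69×10^-9 C/m.
By Gauss's law (flux through the curved wall only), E·2πrL = λ_enc L/ε₀.
E = |λ_enc|/(2πε₀r) = (5.69×10^-9)/(2π·8.85×10^-12·0.786) = 130 N/C.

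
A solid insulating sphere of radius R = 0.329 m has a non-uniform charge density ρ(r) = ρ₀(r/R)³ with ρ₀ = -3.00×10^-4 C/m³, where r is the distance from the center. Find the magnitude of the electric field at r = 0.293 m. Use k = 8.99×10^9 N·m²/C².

E = 1.17×10^6 V/m

By spherical symmetry E is radial; choose a Gaussian sphere of radius r = 0.293 m (r < R).
Q_enc = ∫₀^r ρ(r')·4πr'² dr' = (4πρ₀/R³) ∫₀^r r'^5 dr' = 4πρ₀ r^6/(6·R³) = -1.116×10^-5 C.
Since E is radial and uniform over the Gaussian sphere, Φ = E·4πr² = Q_enc/ε₀.
E = k|Q_enc|/r² = (8.99×10^9)(1.116×10^-5)/(0.293)² = 1.17×10^6 N/C.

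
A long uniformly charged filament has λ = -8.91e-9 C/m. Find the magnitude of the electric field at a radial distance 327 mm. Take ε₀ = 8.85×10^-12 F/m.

E = 490 N/C

Choose a coaxial cylinder of radius r = 327 mm (arbitrary length L) as the Gaussian surface.
Q_enc = λL, so λ_enc = -8.91×10^-9 C/m.
Applying ∮E·dA = Q_enc/ε₀ with the end caps contributing no flux:
E = |λ_enc|/(2πε₀r) = (8.91×10^-9)/(2π·8.85×10^-12·0.327) = 490 N/C.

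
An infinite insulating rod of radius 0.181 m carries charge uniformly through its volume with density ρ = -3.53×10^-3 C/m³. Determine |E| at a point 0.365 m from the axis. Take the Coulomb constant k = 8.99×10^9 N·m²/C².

Coaxial Gaussian cylinder, radius r = 0.365 m, length L (r > 0.181 m, full cross-section enclosed).
λ_enc = ρ·πR² = (-3.53×10^-3)π(0.181)² = -3.633e-4 C/m.
Gauss's law: E·2πrL = λ_enc L/ε₀.
E = 2k|λ_enc|/r = 2(8.99×10^9)(3.633e-4)/(0.365) = 1.79e7 N/C.

E = 1.79×10^7 N/C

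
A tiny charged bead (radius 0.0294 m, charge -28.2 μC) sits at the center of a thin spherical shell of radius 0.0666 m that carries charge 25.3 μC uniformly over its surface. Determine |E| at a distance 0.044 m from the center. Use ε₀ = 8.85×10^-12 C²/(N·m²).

Use a concentric Gaussian sphere at r = 0.044 m (between the bodies, 0.0294 m < r < 0.0666 m).
Only the inner charge is enclosed; the outer shell contributes nothing inside itself. Q_enc = -28.2 μC = -2.82e-5 C.
By Gauss's law, ∮E·dA = E·4πr² = Q_enc/ε₀.
E = |Q_enc|/(4πε₀r²) = (2.82e-5)/(4π·8.85×10^-12·(0.044)²) = 1.31×10^8 N/C.

|E| = 1.31e8 V/m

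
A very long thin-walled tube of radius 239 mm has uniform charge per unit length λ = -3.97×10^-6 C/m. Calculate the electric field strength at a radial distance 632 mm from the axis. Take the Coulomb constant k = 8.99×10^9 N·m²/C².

|E| ≈ 1.13×10^5 V/m

Take a coaxial cylindrical Gaussian surface of radius r = 632 mm and length L (r > 239 mm).
The full line charge is enclosed: λ_enc = -3.97e-6 C/m.
By Gauss's law (flux through the curved wall only), E·2πrL = λ_enc L/ε₀.
E = 2k|λ_enc|/r = 2(8.99×10^9)(3.97×10^-6)/(0.632) = 1.13×10^5 N/C.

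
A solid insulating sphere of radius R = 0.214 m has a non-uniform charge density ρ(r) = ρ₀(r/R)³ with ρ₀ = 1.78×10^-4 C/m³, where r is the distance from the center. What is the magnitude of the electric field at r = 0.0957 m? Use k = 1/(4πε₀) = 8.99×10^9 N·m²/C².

Use a concentric Gaussian sphere at r = 0.0957 m (r < R).
Q_enc = ∫₀^r ρ(r')·4πr'² dr' = (4πρ₀/R³) ∫₀^r r'^5 dr' = 4πρ₀ r^6/(6·R³) = 2.922×10^-8 C.
Applying ∮E·dA = Q_enc/ε₀ with Φ = E(4πr²):
E = k|Q_enc|/r² = (8.99×10^9)(2.922e-8)/(0.0957)² = 2.87×10^4 N/C.

2.87×10^4 N/C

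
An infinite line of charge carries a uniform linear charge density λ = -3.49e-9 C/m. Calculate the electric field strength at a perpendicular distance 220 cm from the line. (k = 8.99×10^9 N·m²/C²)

E ≈ 28.5 N/C

Coaxial Gaussian cylinder, radius r = 220 cm, length L.
Q_enc = λL, so λ_enc = -3.49×10^-9 C/m.
By Gauss's law (flux through the curved wall only), E·2πrL = λ_enc L/ε₀.
E = 2k|λ_enc|/r = 2(8.99×10^9)(3.49×10^-9)/(2.2) = 28.5 N/C.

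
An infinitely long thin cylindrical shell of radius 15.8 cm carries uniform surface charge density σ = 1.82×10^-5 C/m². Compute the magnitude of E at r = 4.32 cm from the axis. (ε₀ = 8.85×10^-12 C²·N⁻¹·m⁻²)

Coaxial Gaussian cylinder, radius r = 4.32 cm, length L (r < 15.8 cm, inside the shell).
No charge is enclosed, so Gauss's law gives E·2πrL = 0 ⇒ E = 0.

E = 0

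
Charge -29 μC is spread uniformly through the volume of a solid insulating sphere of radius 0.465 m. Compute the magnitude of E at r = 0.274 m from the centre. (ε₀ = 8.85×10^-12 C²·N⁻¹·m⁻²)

|E| = 7.11e5 V/m

Take a concentric spherical Gaussian surface of radius r = 0.274 m (r < R).
For a uniform sphere the enclosed fraction is (r/R)³, so Q_enc = (-29 μC)(0.274/0.465)³ = -5.933×10^-6 C.
Applying ∮E·dA = Q_enc/ε₀ with Φ = E(4πr²):
E = |Q_enc|/(4πε₀r²) = (5.933e-6)/(4π·8.85×10^-12·(0.274)²) = 7.11×10^5 N/C.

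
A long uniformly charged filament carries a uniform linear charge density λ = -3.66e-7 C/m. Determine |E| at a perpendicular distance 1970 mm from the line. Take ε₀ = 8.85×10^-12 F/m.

E = 3.34×10^3 V/m

Choose a coaxial cylinder of radius r = 1970 mm (arbitrary length L) as the Gaussian surface.
Q_enc = λL, so λ_enc = -3.66e-7 C/m.
Applying ∮E·dA = Q_enc/ε₀ with the end caps contributing no flux:
E = |λ_enc|/(2πε₀r) = (3.66e-7)/(2π·8.85×10^-12·1.97) = 3.34e3 N/C.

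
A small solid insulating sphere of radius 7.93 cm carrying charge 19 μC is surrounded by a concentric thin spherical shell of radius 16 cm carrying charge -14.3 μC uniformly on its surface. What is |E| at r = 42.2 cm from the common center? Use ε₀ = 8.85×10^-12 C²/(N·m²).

E = 2.37e5 N/C

Symmetry ⇒ E = E(r) r̂. Gaussian sphere of radius r = 42.2 cm (r > 16 cm, enclosing both).
Q_enc = (19 μC) + (-14.3 μC) = 4.70e-6 C.
Since E is radial and uniform over the Gaussian sphere, Φ = E·4πr² = Q_enc/ε₀.
E = |Q_enc|/(4πε₀r²) = (4.70e-6)/(4π·8.85×10^-12·(0.422)²) = 2.37×10^5 N/C.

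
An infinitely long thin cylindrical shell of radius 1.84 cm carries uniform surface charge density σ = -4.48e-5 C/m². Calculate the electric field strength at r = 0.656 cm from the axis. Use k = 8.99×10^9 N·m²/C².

Choose a coaxial cylinder of radius r = 0.656 cm (arbitrary length L) as the Gaussian surface (r < 1.84 cm, inside the shell).
No charge is enclosed, so Gauss's law gives E·2πrL = 0 ⇒ E = 0.

E = 0 (no enclosed charge)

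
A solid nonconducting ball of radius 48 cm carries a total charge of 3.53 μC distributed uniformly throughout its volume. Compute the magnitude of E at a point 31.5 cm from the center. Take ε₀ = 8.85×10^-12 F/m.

By spherical symmetry E is radial; choose a Gaussian sphere of radius r = 31.5 cm (r < R).
Only the charge within r is enclosed: Q_enc = Q·(r/R)³ = (3.53 μC)·(31.5 cm/48 cm)³ = 9.977×10^-7 C.
By Gauss's law, ∮E·dA = E·4πr² = Q_enc/ε₀.
E = |Q_enc|/(4πε₀r²) = (9.977e-7)/(4π·8.85×10^-12·(0.315)²) = 9.04×10^4 N/C.

E ≈ 9.04×10^4 V/m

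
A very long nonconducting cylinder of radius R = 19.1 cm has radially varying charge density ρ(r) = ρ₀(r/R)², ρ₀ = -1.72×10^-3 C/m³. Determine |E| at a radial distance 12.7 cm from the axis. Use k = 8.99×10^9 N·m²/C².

Coaxial Gaussian cylinder, radius r = 12.7 cm, length L (r < R).
λ_enc = ∫₀^r ρ(r')·2πr' dr' = (2πρ₀/R²)·r^4/4 = -1.927e-5 C/m.
Since E is radial and uniform over the curved surface, Φ = E·2πrL = Q_enc/ε₀ = λ_enc L/ε₀.
E = 2k|λ_enc|/r = 2(8.99×10^9)(1.927×10^-5)/(0.127) = 2.73e6 N/C.

|E| = 2.73e6 N/C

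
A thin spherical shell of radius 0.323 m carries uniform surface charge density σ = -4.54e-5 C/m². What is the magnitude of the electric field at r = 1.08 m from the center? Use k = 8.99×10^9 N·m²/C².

|E| = 4.59×10^5 N/C

Use a concentric Gaussian sphere at r = 1.08 m (r > 0.323 m).
The entire shell is enclosed: Q_enc = σ·4πR² = (-4.54×10^-5)·4π·(0.323)² = -5.952e-5 C.
Since E is radial and uniform over the Gaussian sphere, Φ = E·4πr² = Q_enc/ε₀.
E = k|Q_enc|/r² = (8.99×10^9)(5.952e-5)/(1.08)² = 4.59e5 N/C.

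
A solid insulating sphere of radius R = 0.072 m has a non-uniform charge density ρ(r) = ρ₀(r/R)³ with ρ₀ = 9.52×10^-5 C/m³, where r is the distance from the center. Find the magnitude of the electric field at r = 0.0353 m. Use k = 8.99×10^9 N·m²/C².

Use a concentric Gaussian sphere at r = 0.0353 m (r < R).
Integrate the density: Q_enc = 4π ∫₀^r ρ₀(r'/R)^3 r'² dr' = 4πρ₀ r^6/(6·R³) = 1.034×10^-9 C.
Gauss's law: E·4πr² = Q_enc/ε₀.
E = k|Q_enc|/r² = (8.99×10^9)(1.034e-9)/(0.0353)² = 7.46×10^3 N/C.

E = 7.46e3 N/C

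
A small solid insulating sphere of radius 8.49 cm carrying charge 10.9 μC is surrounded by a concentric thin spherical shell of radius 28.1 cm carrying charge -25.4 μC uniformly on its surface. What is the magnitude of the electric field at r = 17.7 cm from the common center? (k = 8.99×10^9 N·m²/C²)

|E| = 3.13e6 N/C

Take a concentric spherical Gaussian surface of radius r = 17.7 cm (between the bodies, 8.49 cm < r < 28.1 cm).
Only the inner charge is enclosed; the outer shell contributes nothing inside itself. Q_enc = 10.9 μC = 1.09×10^-5 C.
Applying ∮E·dA = Q_enc/ε₀ with Φ = E(4πr²):
E = k|Q_enc|/r² = (8.99×10^9)(1.09×10^-5)/(0.177)² = 3.13×10^6 N/C.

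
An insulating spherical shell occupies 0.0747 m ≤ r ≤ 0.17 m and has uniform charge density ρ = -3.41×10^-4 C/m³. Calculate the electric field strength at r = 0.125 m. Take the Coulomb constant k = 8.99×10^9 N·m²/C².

Take a concentric spherical Gaussian surface of radius r = 0.125 m (within the shell material, 0.0747 m < r < 0.17 m).
Enclosed charge is the volume from a to r: Q_enc = (4π/3)ρ(r³ − a³) = -2.194×10^-6 C.
Since E is radial and uniform over the Gaussian sphere, Φ = E·4πr² = Q_enc/ε₀.
E = k|Q_enc|/r² = (8.99×10^9)(2.194×10^-6)/(0.125)² = 1.26e6 N/C.

|E| = 1.26e6 N/C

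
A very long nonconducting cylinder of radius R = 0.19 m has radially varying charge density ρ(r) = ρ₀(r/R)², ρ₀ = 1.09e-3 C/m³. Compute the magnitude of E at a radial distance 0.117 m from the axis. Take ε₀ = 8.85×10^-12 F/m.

By cylindrical symmetry E is radial; use a coaxial Gaussian cylinder of radius 0.117 m and length L (r < R).
λ_enc = ∫₀^r ρ(r')·2πr' dr' = (2πρ₀/R²)·r^4/4 = 8.888×10^-6 C/m.
Since E is radial and uniform over the curved surface, Φ = E·2πrL = Q_enc/ε₀ = λ_enc L/ε₀.
E = |λ_enc|/(2πε₀r) = (8.888e-6)/(2π·8.85×10^-12·0.117) = 1.37×10^6 N/C.

1.37×10^6 V/m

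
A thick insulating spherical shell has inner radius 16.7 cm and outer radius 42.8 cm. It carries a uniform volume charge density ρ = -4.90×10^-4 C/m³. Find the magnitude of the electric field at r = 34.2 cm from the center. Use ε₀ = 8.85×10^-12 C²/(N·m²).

E ≈ 5.58e6 N/C

By spherical symmetry E is radial; choose a Gaussian sphere of radius r = 34.2 cm (within the shell material, 16.7 cm < r < 42.8 cm).
Only the shell between 16.7 cm and r is enclosed: Q_enc = ρ·(4π/3)(r³ − a³) = (-4.90×10^-4)·(4π/3)·((0.342)³ − (0.167)³) = -7.254×10^-5 C.
By Gauss's law, ∮E·dA = E·4πr² = Q_enc/ε₀.
E = |Q_enc|/(4πε₀r²) = (7.254×10^-5)/(4π·8.85×10^-12·(0.342)²) = 5.58×10^6 N/C.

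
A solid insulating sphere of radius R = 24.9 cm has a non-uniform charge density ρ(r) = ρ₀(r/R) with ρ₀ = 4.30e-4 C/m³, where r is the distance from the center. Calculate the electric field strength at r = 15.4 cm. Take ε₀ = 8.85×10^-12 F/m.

|E| = 1.16×10^6 N/C

Use a concentric Gaussian sphere at r = 15.4 cm (r < R).
Integrate the density: Q_enc = 4π ∫₀^r ρ₀(r'/R)^1 r'² dr' = 4πρ₀ r^4/(4·R) = 3.051e-6 C.
By Gauss's law, ∮E·dA = E·4πr² = Q_enc/ε₀.
E = |Q_enc|/(4πε₀r²) = (3.051×10^-6)/(4π·8.85×10^-12·(0.154)²) = 1.16×10^6 N/C.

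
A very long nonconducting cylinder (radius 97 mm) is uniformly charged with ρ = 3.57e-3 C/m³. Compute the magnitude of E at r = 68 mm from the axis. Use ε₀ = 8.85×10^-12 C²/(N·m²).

By cylindrical symmetry E is radial; use a coaxial Gaussian cylinder of radius 68 mm and length L (r < R).
Enclosed charge per unit length: λ_enc = ρ·πr² = (3.57×10^-3)π(0.068)² = 5.186×10^-5 C/m.
Since E is radial and uniform over the curved surface, Φ = E·2πrL = Q_enc/ε₀ = λ_enc L/ε₀.
E = |λ_enc|/(2πε₀r) = (5.186×10^-5)/(2π·8.85×10^-12·0.068) = 1.37×10^7 N/C.

E ≈ 1.37×10^7 N/C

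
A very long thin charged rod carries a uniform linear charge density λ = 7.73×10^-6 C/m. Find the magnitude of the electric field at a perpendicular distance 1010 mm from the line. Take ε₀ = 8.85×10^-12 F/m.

Choose a coaxial cylinder of radius r = 1010 mm (arbitrary length L) as the Gaussian surface.
Q_enc = λL, so λ_enc = 7.73×10^-6 C/m.
Since E is radial and uniform over the curved surface, Φ = E·2πrL = Q_enc/ε₀ = λ_enc L/ε₀.
E = |λ_enc|/(2πε₀r) = (7.73×10^-6)/(2π·8.85×10^-12·1.01) = 1.38×10^5 N/C.

E = 1.38×10^5 N/C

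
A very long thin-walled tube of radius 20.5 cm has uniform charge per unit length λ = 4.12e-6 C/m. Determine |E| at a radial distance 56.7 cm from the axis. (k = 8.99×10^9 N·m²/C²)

Coaxial Gaussian cylinder, radius r = 56.7 cm, length L (r > 20.5 cm).
The full line charge is enclosed: λ_enc = 4.12×10^-6 C/m.
By Gauss's law (flux through the curved wall only), E·2πrL = λ_enc L/ε₀.
E = 2k|λ_enc|/r = 2(8.99×10^9)(4.12e-6)/(0.567) = 1.31×10^5 N/C.

1.31×10^5 N/C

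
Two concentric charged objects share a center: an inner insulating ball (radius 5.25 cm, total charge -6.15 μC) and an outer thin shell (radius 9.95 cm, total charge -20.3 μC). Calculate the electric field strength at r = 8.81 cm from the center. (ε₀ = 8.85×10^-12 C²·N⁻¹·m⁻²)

E = 7.12×10^6 V/m

Symmetry ⇒ E = E(r) r̂. Gaussian sphere of radius r = 8.81 cm (between the bodies, 5.25 cm < r < 9.95 cm).
Only the inner charge is enclosed; the outer shell contributes nothing inside itself. Q_enc = -6.15 μC = -6.15e-6 C.
Since E is radial and uniform over the Gaussian sphere, Φ = E·4πr² = Q_enc/ε₀.
E = |Q_enc|/(4πε₀r²) = (6.15×10^-6)/(4π·8.85×10^-12·(0.0881)²) = 7.12e6 N/C.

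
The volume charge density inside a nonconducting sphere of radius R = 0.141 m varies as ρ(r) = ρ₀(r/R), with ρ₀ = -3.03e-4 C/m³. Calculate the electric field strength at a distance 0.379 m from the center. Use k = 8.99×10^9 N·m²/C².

Symmetry ⇒ E = E(r) r̂. Gaussian sphere of radius r = 0.379 m (r > R, all charge enclosed).
Q_enc = 4π ∫₀^R ρ₀(r'/R)^1 r'² dr' = 4πρ₀R³/4 = -2.668e-6 C.
Gauss's law: E·4πr² = Q_enc/ε₀.
E = k|Q_enc|/r² = (8.99×10^9)(2.668×10^-6)/(0.379)² = 1.67×10^5 N/C.

|E| = 1.67e5 N/C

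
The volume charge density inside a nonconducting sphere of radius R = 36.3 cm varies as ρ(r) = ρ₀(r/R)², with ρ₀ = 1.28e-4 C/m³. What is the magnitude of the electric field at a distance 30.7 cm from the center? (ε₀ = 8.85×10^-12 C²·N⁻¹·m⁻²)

By spherical symmetry E is radial; choose a Gaussian sphere of radius r = 30.7 cm (r < R).
Integrate the density: Q_enc = 4π ∫₀^r ρ₀(r'/R)^2 r'² dr' = 4πρ₀ r^5/(5·R²) = 6.658×10^-6 C.
By Gauss's law, ∮E·dA = E·4πr² = Q_enc/ε₀.
E = |Q_enc|/(4πε₀r²) = (6.658e-6)/(4π·8.85×10^-12·(0.307)²) = 6.35×10^5 N/C.

6.35×10^5 N/C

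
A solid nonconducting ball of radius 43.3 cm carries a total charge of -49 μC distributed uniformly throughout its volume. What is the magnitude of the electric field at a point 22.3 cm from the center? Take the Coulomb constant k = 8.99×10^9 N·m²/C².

By spherical symmetry E is radial; choose a Gaussian sphere of radius r = 22.3 cm (r < R).
Only the charge within r is enclosed: Q_enc = Q·(r/R)³ = (-49 μC)·(22.3 cm/43.3 cm)³ = -6.693×10^-6 C.
Applying ∮E·dA = Q_enc/ε₀ with Φ = E(4πr²):
E = k|Q_enc|/r² = (8.99×10^9)(6.693e-6)/(0.223)² = 1.21e6 N/C.

|E| ≈ 1.21×10^6 N/C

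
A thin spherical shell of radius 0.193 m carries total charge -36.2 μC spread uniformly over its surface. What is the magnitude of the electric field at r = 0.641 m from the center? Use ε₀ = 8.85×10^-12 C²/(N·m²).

By spherical symmetry E is radial; choose a Gaussian sphere of radius r = 0.641 m (r > 0.193 m).
The entire shell is enclosed: Q_enc = -3.62×10^-5 C.
Since E is radial and uniform over the Gaussian sphere, Φ = E·4πr² = Q_enc/ε₀.
E = |Q_enc|/(4πε₀r²) = (3.62e-5)/(4π·8.85×10^-12·(0.641)²) = 7.92×10^5 N/C.

|E| ≈ 7.92×10^5 N/C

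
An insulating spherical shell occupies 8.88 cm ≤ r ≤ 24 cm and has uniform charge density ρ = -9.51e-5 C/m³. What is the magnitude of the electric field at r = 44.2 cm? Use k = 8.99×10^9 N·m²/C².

Use a concentric Gaussian sphere at r = 44.2 cm (r > 24 cm, enclosing the whole shell).
Q_enc = ρ·(4π/3)(b³ − a³) = (-9.51×10^-5)·(4π/3)·((0.24)³ − (0.0888)³) = -5.228×10^-6 C.
By Gauss's law, ∮E·dA = E·4πr² = Q_enc/ε₀.
E = k|Q_enc|/r² = (8.99×10^9)(5.228×10^-6)/(0.442)² = 2.41×10^5 N/C.

E = 2.41e5 V/m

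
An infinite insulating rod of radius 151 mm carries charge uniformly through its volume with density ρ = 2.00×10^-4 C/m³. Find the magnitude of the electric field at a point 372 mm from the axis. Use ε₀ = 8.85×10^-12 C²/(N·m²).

Coaxial Gaussian cylinder, radius r = 372 mm, length L (r > 151 mm, full cross-section enclosed).
λ_enc = ρ·πR² = (2.00×10^-4)π(0.151)² = 1.433e-5 C/m.
Since E is radial and uniform over the curved surface, Φ = E·2πrL = Q_enc/ε₀ = λ_enc L/ε₀.
E = |λ_enc|/(2πε₀r) = (1.433×10^-5)/(2π·8.85×10^-12·0.372) = 6.93×10^5 N/C.

|E| ≈ 6.93e5 V/m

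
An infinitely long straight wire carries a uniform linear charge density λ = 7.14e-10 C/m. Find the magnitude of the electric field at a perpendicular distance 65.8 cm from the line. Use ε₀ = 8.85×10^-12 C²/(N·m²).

By cylindrical symmetry E is radial; use a coaxial Gaussian cylinder of radius 65.8 cm and length L.
Q_enc = λL, so λ_enc = 7.14×10^-10 C/m.
Applying ∮E·dA = Q_enc/ε₀ with the end caps contributing no flux:
E = |λ_enc|/(2πε₀r) = (7.14×10^-10)/(2π·8.85×10^-12·0.658) = 19.5 N/C.

E ≈ 19.5 N/C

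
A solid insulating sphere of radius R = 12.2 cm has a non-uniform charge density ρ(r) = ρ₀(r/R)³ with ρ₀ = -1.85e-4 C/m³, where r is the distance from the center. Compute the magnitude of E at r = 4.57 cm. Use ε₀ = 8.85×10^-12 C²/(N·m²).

|E| ≈ 8.37×10^3 N/C

Take a concentric spherical Gaussian surface of radius r = 4.57 cm (r < R).
Integrate the density: Q_enc = 4π ∫₀^r ρ₀(r'/R)^3 r'² dr' = 4πρ₀ r^6/(6·R³) = -1.944e-9 C.
Gauss's law: E·4πr² = Q_enc/ε₀.
E = |Q_enc|/(4πε₀r²) = (1.944×10^-9)/(4π·8.85×10^-12·(0.0457)²) = 8.37×10^3 N/C.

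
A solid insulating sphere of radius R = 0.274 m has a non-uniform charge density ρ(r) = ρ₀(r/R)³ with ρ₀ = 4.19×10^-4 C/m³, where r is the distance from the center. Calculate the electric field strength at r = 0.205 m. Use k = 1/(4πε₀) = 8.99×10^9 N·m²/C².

|E| = 6.77×10^5 N/C

Take a concentric spherical Gaussian surface of radius r = 0.205 m (r < R).
Q_enc = ∫₀^r ρ(r')·4πr'² dr' = (4πρ₀/R³) ∫₀^r r'^5 dr' = 4πρ₀ r^6/(6·R³) = 3.166×10^-6 C.
Since E is radial and uniform over the Gaussian sphere, Φ = E·4πr² = Q_enc/ε₀.
E = k|Q_enc|/r² = (8.99×10^9)(3.166×10^-6)/(0.205)² = 6.77e5 N/C.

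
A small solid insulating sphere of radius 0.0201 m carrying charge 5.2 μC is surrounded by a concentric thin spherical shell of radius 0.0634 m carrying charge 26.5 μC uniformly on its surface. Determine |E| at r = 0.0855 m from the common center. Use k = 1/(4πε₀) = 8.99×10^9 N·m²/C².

E = 3.90×10^7 N/C

By spherical symmetry E is radial; choose a Gaussian sphere of radius r = 0.0855 m (r > 0.0634 m, enclosing both).
Q_enc = (5.2 μC) + (26.5 μC) = 3.17e-5 C.
Since E is radial and uniform over the Gaussian sphere, Φ = E·4πr² = Q_enc/ε₀.
E = k|Q_enc|/r² = (8.99×10^9)(3.17×10^-5)/(0.0855)² = 3.90×10^7 N/C.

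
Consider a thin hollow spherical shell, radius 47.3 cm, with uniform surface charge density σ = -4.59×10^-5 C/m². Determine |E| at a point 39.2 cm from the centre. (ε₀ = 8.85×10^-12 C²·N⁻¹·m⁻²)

Symmetry ⇒ E = E(r) r̂. Gaussian sphere of radius r = 39.2 cm (inside the shell, r < 47.3 cm).
No charge lies within this surface, so Q_enc = 0 and Gauss's law gives E·4πr² = 0 ⇒ E = 0.

|E| = 0 V/m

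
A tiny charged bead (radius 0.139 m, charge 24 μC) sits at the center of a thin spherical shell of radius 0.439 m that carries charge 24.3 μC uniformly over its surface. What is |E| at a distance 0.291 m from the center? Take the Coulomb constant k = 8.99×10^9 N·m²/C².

Use a concentric Gaussian sphere at r = 0.291 m (between the bodies, 0.139 m < r < 0.439 m).
Only the inner charge is enclosed; the outer shell contributes nothing inside itself. Q_enc = 24 μC = 2.40×10^-5 C.
By Gauss's law, ∮E·dA = E·4πr² = Q_enc/ε₀.
E = k|Q_enc|/r² = (8.99×10^9)(2.40×10^-5)/(0.291)² = 2.55×10^6 N/C.

E ≈ 2.55e6 N/C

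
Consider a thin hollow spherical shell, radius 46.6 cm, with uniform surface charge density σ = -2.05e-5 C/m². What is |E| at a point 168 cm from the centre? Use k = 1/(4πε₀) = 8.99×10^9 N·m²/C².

E ≈ 1.78e5 V/m

Symmetry ⇒ E = E(r) r̂. Gaussian sphere of radius r = 168 cm (r > 46.6 cm).
The entire shell is enclosed: Q_enc = σ·4πR² = (-2.05×10^-5)·4π·(0.466)² = -5.594×10^-5 C.
Applying ∮E·dA = Q_enc/ε₀ with Φ = E(4πr²):
E = k|Q_enc|/r² = (8.99×10^9)(5.594e-5)/(1.68)² = 1.78e5 N/C.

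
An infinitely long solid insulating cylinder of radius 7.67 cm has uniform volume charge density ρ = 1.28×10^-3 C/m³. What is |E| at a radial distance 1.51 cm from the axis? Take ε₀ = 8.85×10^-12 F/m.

Choose a coaxial cylinder of radius r = 1.51 cm (arbitrary length L) as the Gaussian surface (r < R).
Charge inside radius r per length L is ρ·πr²·L, so λ_enc = ρπr² = 9.169×10^-7 C/m.
Applying ∮E·dA = Q_enc/ε₀ with the end caps contributing no flux:
E = |λ_enc|/(2πε₀r) = (9.169×10^-7)/(2π·8.85×10^-12·0.0151) = 1.09e6 N/C.

E ≈ 1.09e6 V/m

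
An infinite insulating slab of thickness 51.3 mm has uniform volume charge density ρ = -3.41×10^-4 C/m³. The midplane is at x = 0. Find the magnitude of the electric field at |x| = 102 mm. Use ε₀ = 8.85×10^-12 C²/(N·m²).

E = 9.88e5 N/C

The point |x| = 102 mm lies outside the slab (half-thickness 0.02565 m). A symmetric pillbox spanning the full slab encloses Q_enc = ρ·d·A.
Flux = 2EA ⇒ E = |ρ|d/(2ε₀), independent of distance outside.
E = (3.41e-4)(0.0513)/(2·8.85×10^-12) = 9.88e5 N/C.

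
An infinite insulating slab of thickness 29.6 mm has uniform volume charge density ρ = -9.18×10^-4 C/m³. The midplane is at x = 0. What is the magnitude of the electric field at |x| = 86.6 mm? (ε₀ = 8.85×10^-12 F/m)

The point |x| = 86.6 mm lies outside the slab (half-thickness 0.0148 m). A symmetric pillbox spanning the full slab encloses Q_enc = ρ·d·A.
Flux = 2EA ⇒ E = |ρ|d/(2ε₀), independent of distance outside.
E = (9.18×10^-4)(0.0296)/(2·8.85×10^-12) = 1.54×10^6 N/C.

|E| = 1.54e6 V/m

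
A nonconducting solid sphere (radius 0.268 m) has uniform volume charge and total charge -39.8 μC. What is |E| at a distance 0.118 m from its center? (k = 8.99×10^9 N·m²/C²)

Use a concentric Gaussian sphere at r = 0.118 m (r < R).
For a uniform sphere the enclosed fraction is (r/R)³, so Q_enc = (-39.8 μC)(0.118/0.268)³ = -3.397×10^-6 C.
Gauss's law: E·4πr² = Q_enc/ε₀.
E = k|Q_enc|/r² = (8.99×10^9)(3.397×10^-6)/(0.118)² = 2.19×10^6 N/C.

|E| = 2.19e6 N/C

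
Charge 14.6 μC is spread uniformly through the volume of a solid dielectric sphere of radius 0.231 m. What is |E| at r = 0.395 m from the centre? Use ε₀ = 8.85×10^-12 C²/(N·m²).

Use a concentric Gaussian sphere at r = 0.395 m (r > R, so the entire charge is enclosed).
Q_enc = 14.6 μC = 1.46×10^-5 C.
Since E is radial and uniform over the Gaussian sphere, Φ = E·4πr² = Q_enc/ε₀.
E = |Q_enc|/(4πε₀r²) = (1.46×10^-5)/(4π·8.85×10^-12·(0.395)²) = 8.41×10^5 N/C.

E = 8.41×10^5 N/C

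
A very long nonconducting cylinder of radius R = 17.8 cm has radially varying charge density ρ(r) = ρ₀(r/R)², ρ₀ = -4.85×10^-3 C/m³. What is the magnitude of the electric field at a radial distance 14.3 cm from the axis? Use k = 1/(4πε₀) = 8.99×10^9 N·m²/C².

E ≈ 1.26×10^7 N/C

By cylindrical symmetry E is radial; use a coaxial Gaussian cylinder of radius 14.3 cm and length L (r < R).
Integrating ρ over the cross-section to radius r: λ_enc = (2πρ₀/R²) ∫₀^r r'^3 dr' = 2πρ₀ r^4/(4·R²) = -1.005×10^-4 C/m.
Since E is radial and uniform over the curved surface, Φ = E·2πrL = Q_enc/ε₀ = λ_enc L/ε₀.
E = 2k|λ_enc|/r = 2(8.99×10^9)(1.005×10^-4)/(0.143) = 1.26×10^7 N/C.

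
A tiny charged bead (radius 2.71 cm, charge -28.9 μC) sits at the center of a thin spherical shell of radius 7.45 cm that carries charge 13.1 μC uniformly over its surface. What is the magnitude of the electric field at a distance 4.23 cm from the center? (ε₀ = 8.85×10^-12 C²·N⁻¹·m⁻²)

|E| = 1.45×10^8 N/C

Symmetry ⇒ E = E(r) r̂. Gaussian sphere of radius r = 4.23 cm (between the bodies, 2.71 cm < r < 7.45 cm).
The shell at 7.45 cm lies outside the Gaussian surface, so Q_enc = -28.9 μC = -2.89×10^-5 C.
Since E is radial and uniform over the Gaussian sphere, Φ = E·4πr² = Q_enc/ε₀.
E = |Q_enc|/(4πε₀r²) = (2.89e-5)/(4π·8.85×10^-12·(0.0423)²) = 1.45e8 N/C.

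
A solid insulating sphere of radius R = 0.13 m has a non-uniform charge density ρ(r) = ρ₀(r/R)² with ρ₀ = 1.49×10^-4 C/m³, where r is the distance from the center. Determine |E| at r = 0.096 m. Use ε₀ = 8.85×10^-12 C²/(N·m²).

1.76×10^5 N/C

Symmetry ⇒ E = E(r) r̂. Gaussian sphere of radius r = 0.096 m (r < R).
Q_enc = ∫₀^r ρ(r')·4πr'² dr' = (4πρ₀/R²) ∫₀^r r'^4 dr' = 4πρ₀ r^5/(5·R²) = 1.807×10^-7 C.
Since E is radial and uniform over the Gaussian sphere, Φ = E·4πr² = Q_enc/ε₀.
E = |Q_enc|/(4πε₀r²) = (1.807e-7)/(4π·8.85×10^-12·(0.096)²) = 1.76×10^5 N/C.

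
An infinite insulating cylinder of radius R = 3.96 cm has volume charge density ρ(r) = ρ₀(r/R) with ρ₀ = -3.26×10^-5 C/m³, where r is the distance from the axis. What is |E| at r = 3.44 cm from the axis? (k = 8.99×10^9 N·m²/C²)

Choose a coaxial cylinder of radius r = 3.44 cm (arbitrary length L) as the Gaussian surface (r < R).
Integrating ρ over the cross-section to radius r: λ_enc = (2πρ₀/R) ∫₀^r r'^2 dr' = 2πρ₀ r^3/(3·R) = -7.019×10^-8 C/m.
Gauss's law: E·2πrL = λ_enc L/ε₀.
E = 2k|λ_enc|/r = 2(8.99×10^9)(7.019e-8)/(0.0344) = 3.67e4 N/C.

|E| ≈ 3.67×10^4 N/C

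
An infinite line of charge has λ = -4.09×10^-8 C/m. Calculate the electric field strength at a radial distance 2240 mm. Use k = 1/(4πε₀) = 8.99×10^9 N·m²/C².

|E| = 328 N/C

Choose a coaxial cylinder of radius r = 2240 mm (arbitrary length L) as the Gaussian surface.
Q_enc = λL, so λ_enc = -4.09×10^-8 C/m.
By Gauss's law (flux through the curved wall only), E·2πrL = λ_enc L/ε₀.
E = 2k|λ_enc|/r = 2(8.99×10^9)(4.09×10^-8)/(2.24) = 328 N/C.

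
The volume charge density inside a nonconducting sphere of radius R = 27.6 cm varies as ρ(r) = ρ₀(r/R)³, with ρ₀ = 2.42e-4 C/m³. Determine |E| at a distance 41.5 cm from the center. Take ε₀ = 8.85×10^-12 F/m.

Use a concentric Gaussian sphere at r = 41.5 cm (r > R, all charge enclosed).
Q_enc = 4π ∫₀^R ρ₀(r'/R)^3 r'² dr' = 4πρ₀R³/6 = 1.066×10^-5 C.
By Gauss's law, ∮E·dA = E·4πr² = Q_enc/ε₀.
E = |Q_enc|/(4πε₀r²) = (1.066×10^-5)/(4π·8.85×10^-12·(0.415)²) = 5.56×10^5 N/C.

5.56e5 N/C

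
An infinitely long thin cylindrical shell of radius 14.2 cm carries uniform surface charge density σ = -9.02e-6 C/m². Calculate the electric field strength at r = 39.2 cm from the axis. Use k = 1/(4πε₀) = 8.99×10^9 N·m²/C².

Take a coaxial cylindrical Gaussian surface of radius r = 39.2 cm and length L (r > 14.2 cm).
The whole shell is enclosed: λ_enc = σ·2πR = (-9.02×10^-6)·2π·(0.142) = -8.048e-6 C/m.
By Gauss's law (flux through the curved wall only), E·2πrL = λ_enc L/ε₀.
E = 2k|λ_enc|/r = 2(8.99×10^9)(8.048×10^-6)/(0.392) = 3.69e5 N/C.

3.69×10^5 V/m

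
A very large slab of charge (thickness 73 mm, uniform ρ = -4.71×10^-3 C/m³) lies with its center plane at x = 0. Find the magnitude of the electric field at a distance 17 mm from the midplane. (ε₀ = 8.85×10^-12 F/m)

By symmetry E is perpendicular to the slab. A Gaussian pillbox from −17 mm to +17 mm (face area A) lies entirely within the slab.
Q_enc = ρ·(2x)·A and flux = 2EA, so 2EA = 2ρxA/ε₀ ⇒ E = |ρ|x/ε₀.
E = (4.71e-3)(0.017)/(8.85×10^-12) = 9.05×10^6 N/C.

E ≈ 9.05×10^6 V/m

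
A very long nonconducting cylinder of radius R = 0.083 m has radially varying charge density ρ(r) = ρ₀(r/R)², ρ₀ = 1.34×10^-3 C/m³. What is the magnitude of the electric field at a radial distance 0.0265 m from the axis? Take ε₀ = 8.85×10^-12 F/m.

|E| = 1.02×10^5 N/C

By cylindrical symmetry E is radial; use a coaxial Gaussian cylinder of radius 0.0265 m and length L (r < R).
λ_enc = ∫₀^r ρ(r')·2πr' dr' = (2πρ₀/R²)·r^4/4 = 1.507×10^-7 C/m.
Applying ∮E·dA = Q_enc/ε₀ with the end caps contributing no flux:
E = |λ_enc|/(2πε₀r) = (1.507e-7)/(2π·8.85×10^-12·0.0265) = 1.02e5 N/C.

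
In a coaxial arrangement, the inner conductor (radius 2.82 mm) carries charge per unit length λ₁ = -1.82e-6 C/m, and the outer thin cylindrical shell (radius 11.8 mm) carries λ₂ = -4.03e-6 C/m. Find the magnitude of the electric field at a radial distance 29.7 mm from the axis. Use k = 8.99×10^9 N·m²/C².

E = 3.54×10^6 N/C

Take a coaxial cylindrical Gaussian surface of radius r = 29.7 mm and length L (r > 11.8 mm, enclosing both).
λ_enc = λ₁ + λ₂ = (-1.82e-6) + (-4.03×10^-6) = -5.85e-6 C/m.
Gauss's law: E·2πrL = λ_enc L/ε₀.
E = 2k|λ_enc|/r = 2(8.99×10^9)(5.85×10^-6)/(0.0297) = 3.54e6 N/C.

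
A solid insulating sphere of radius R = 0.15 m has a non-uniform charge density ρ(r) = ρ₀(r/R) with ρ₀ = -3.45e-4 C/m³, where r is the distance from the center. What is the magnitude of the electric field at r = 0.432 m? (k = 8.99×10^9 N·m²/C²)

E ≈ 1.76e5 N/C

Take a concentric spherical Gaussian surface of radius r = 0.432 m (r > R, all charge enclosed).
Q_enc = 4π ∫₀^R ρ₀(r'/R)^1 r'² dr' = 4πρ₀R³/4 = -3.658×10^-6 C.
Applying ∮E·dA = Q_enc/ε₀ with Φ = E(4πr²):
E = k|Q_enc|/r² = (8.99×10^9)(3.658×10^-6)/(0.432)² = 1.76e5 N/C.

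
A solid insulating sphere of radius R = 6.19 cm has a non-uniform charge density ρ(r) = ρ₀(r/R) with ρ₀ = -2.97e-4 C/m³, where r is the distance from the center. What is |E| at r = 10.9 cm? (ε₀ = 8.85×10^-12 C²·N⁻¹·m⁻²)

E = 1.67×10^5 N/C

Take a concentric spherical Gaussian surface of radius r = 10.9 cm (r > R, all charge enclosed).
Q_enc = 4π ∫₀^R ρ₀(r'/R)^1 r'² dr' = 4πρ₀R³/4 = -2.213×10^-7 C.
By Gauss's law, ∮E·dA = E·4πr² = Q_enc/ε₀.
E = |Q_enc|/(4πε₀r²) = (2.213×10^-7)/(4π·8.85×10^-12·(0.109)²) = 1.67×10^5 N/C.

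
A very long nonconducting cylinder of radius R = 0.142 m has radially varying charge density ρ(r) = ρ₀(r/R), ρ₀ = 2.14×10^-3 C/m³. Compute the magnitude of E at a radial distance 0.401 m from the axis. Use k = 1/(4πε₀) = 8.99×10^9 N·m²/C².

Take a coaxial cylindrical Gaussian surface of radius r = 0.401 m and length L (r > R, full charge per length enclosed).
λ_enc = 2π ∫₀^R ρ₀(r'/R)^1 r' dr' = 2πρ₀R²/3 = 9.038×10^-5 C/m.
By Gauss's law (flux through the curved wall only), E·2πrL = λ_enc L/ε₀.
E = 2k|λ_enc|/r = 2(8.99×10^9)(9.038e-5)/(0.401) = 4.05e6 N/C.

E ≈ 4.05×10^6 N/C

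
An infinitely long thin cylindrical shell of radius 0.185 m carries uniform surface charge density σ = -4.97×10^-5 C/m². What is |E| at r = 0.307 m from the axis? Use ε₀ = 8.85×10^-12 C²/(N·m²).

3.38×10^6 V/m

Coaxial Gaussian cylinder, radius r = 0.307 m, length L (r > 0.185 m).
The whole shell is enclosed: λ_enc = σ·2πR = (-4.97×10^-5)·2π·(0.185) = -5.777e-5 C/m.
Applying ∮E·dA = Q_enc/ε₀ with the end caps contributing no flux:
E = |λ_enc|/(2πε₀r) = (5.777e-5)/(2π·8.85×10^-12·0.307) = 3.38×10^6 N/C.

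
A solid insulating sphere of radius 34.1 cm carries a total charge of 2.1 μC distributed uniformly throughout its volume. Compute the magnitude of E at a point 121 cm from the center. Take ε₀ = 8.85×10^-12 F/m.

E = 1.29×10^4 N/C

Symmetry ⇒ E = E(r) r̂. Gaussian sphere of radius r = 121 cm (r > R, so the entire charge is enclosed).
Q_enc = 2.1 μC = 2.10e-6 C.
Since E is radial and uniform over the Gaussian sphere, Φ = E·4πr² = Q_enc/ε₀.
E = |Q_enc|/(4πε₀r²) = (2.10×10^-6)/(4π·8.85×10^-12·(1.21)²) = 1.29×10^4 N/C.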